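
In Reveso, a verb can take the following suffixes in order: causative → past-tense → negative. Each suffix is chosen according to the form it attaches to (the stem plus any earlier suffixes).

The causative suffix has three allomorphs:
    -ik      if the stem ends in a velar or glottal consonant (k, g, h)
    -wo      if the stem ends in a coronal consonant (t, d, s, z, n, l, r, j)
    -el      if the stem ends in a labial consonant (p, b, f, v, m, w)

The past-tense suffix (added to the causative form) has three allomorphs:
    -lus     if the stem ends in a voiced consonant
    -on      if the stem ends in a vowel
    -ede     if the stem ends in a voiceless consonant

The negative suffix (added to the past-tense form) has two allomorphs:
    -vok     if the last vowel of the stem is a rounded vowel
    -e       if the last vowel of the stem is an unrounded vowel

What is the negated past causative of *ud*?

The final consonant of *ud* is /d/, which is coronal, so the causative suffix is -wo, giving *udwo*.
Since the final sound of the causative form *udwo* is /o/ (a vowel), it takes -on, giving *udwoon*.
The past-tense form *udwoon* — last vowel /o/ (a rounded vowel) → -vok → *udwoonvok*.

udwoonvok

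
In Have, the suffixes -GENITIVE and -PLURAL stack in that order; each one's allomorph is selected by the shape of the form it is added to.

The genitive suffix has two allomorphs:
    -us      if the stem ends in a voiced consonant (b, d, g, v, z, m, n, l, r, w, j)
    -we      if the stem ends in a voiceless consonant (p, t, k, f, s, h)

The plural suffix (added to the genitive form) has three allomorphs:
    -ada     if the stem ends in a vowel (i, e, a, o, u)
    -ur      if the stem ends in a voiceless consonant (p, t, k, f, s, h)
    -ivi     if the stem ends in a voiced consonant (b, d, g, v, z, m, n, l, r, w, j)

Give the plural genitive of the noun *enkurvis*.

The final consonant of *enkurvis* is /s/, which is voiceless, so the genitive suffix is -we, giving *enkurviswe*.
Since the final sound of the genitive form *enkurviswe* is /e/ (a vowel), it takes -ada, giving *enkurvisweada*.

enkurvisweada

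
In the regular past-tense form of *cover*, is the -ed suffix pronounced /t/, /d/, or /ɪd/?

The stem *cover* ends in a voiced sound other than /d/.
The -ed suffix is realized as /ɪd/ after /t, d/; as /t/ after other voiceless consonants; and as /d/ after other voiced sounds.
So -ed on *cover* is pronounced /d/.

/d/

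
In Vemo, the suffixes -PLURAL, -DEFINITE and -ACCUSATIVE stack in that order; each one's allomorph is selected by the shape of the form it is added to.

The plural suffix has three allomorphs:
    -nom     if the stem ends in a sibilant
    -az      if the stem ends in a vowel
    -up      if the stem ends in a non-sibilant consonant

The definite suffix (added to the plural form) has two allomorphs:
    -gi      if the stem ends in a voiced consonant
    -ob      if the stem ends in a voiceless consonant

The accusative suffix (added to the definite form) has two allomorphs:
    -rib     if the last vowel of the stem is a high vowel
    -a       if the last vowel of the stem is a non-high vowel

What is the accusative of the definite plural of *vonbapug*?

Since the final sound of *vonbapug* is /g/ (a non-sibilant consonant), it takes -up, giving *vonbapugup*.
The final consonant of the plural form *vonbapugup* is /p/, which is voiceless, so the definite suffix is -ob, giving *vonbapugupob*.
The definite form *vonbapugupob*: last vowel = /o/, a non-high vowel → -a → *vonbapugupoba*.

vonbapugupoba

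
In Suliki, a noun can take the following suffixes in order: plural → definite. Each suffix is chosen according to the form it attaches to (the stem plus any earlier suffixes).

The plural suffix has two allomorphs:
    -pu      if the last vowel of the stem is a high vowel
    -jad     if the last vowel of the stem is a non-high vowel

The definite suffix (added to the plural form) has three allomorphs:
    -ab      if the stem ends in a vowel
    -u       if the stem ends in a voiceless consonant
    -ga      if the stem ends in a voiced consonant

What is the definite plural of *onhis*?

onhispuab

*onhis*: last vowel = /i/, a high vowel → -pu → *onhispu*.
The final sound of the plural form *onhispu* is /u/, which is a vowel, so the definite suffix is -ab, giving *onhispuab*.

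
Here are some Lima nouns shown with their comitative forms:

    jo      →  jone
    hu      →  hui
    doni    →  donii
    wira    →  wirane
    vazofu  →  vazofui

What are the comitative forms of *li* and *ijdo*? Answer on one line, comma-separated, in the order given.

The suffix is conditioned by the last vowel: -i when the last vowel of the stem is a high vowel (*hu*, *doni*, *vazofu*); -ne when the last vowel of the stem is a non-high vowel (*jo*, *wira*).
Since the last vowel of *li* is /i/ (a high vowel), it takes -i, giving *lii*.
Since the last vowel of *ijdo* is /o/ (a non-high vowel), it takes -ne, giving *ijdone*.

lii, ijdone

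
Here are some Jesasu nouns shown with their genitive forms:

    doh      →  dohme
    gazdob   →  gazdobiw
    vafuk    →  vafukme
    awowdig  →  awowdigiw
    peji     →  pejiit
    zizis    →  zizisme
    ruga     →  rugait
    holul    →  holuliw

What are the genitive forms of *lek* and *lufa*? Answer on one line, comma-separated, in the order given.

lekme, lufait

The pattern is voicing of the final sound: -me when the stem ends in a voiceless consonant (*doh*, *vafuk*, *zizis*); -iw when the stem ends in a voiced consonant (*gazdob*, *awowdig*, *holul*); -it when the stem ends in a vowel (*peji*, *ruga*).
The final sound of *lek* is /k/, which is a voiceless consonant, so the suffix is -me, giving *lekme*.
Since the final sound of *lufa* is /a/ (a vowel), it takes -it, giving *lufait*.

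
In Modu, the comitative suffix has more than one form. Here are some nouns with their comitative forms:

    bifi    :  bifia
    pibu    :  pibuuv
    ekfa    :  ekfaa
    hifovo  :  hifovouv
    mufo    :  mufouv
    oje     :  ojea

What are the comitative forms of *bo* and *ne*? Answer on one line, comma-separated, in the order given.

bouv, nea

The pattern is rounding harmony: -uv when the last vowel of the stem is a rounded vowel (*pibu*, *hifovo*, *mufo*); -a when the last vowel of the stem is an unrounded vowel (*bifi*, *ekfa*, *oje*).
*bo* — last vowel /o/ (a rounded vowel) → -uv → *bouv*.
*ne* — last vowel /e/ (an unrounded vowel) → -a → *nea*.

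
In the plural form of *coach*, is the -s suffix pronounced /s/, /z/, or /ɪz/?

/ɪz/

The stem *coach* ends in a sibilant (/s, z, ʃ, ʒ, tʃ, dʒ/).
The plural suffix surfaces as /ɪz/ after sibilants, /s/ after other voiceless consonants, and /z/ after other voiced sounds.
So the plural -s on *coach* is pronounced /ɪz/.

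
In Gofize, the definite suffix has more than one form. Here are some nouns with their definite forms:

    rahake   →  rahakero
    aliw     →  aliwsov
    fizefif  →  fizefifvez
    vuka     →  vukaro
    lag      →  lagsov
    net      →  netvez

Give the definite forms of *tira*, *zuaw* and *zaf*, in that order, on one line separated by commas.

The suffix is conditioned by the final sound: -vez when the stem ends in a voiceless consonant (*fizefif*, *net*); -sov when the stem ends in a voiced consonant (*aliw*, *lag*); -ro when the stem ends in a vowel (*rahake*, *vuka*).
*tira*: final sound = /a/, a vowel → -ro → *tiraro*.
The final sound of *zuaw* is /w/, which is a voiced consonant, so the suffix is -sov, giving *zuawsov*.
*zaf* — final sound /f/ (a voiceless consonant) → -vez → *zafvez*.

tiraro, zuawsov, zafvez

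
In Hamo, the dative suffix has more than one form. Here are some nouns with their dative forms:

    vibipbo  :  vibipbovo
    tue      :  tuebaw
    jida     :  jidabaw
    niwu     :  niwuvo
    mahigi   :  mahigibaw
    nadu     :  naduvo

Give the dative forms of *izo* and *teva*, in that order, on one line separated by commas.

izovo, tevabaw

The alternation tracks the last vowel of the stem — -vo when the last vowel of the stem is a rounded vowel (*vibipbo*, *niwu*, *nadu*); -baw when the last vowel of the stem is an unrounded vowel (*tue*, *jida*, *mahigi*).
*izo* — last vowel /o/ (a rounded vowel) → -vo → *izovo*.
*teva* — last vowel /a/ (an unrounded vowel) → -baw → *tevabaw*.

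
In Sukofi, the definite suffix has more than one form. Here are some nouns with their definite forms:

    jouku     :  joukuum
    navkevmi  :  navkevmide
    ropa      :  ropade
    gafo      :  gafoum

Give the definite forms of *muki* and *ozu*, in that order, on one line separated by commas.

The pattern is rounding harmony: -um when the last vowel of the stem is a rounded vowel (*jouku*, *gafo*); -de when the last vowel of the stem is an unrounded vowel (*navkevmi*, *ropa*).
*muki* — last vowel /i/ (an unrounded vowel) → -de → *mukide*.
The last vowel of *ozu* is /u/, which is a rounded vowel, so the suffix is -um, giving *ozuum*.

mukide, ozuum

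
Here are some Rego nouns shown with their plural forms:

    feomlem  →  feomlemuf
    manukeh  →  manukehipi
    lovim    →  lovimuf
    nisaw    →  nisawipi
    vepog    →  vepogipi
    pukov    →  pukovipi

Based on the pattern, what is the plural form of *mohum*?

mohumuf

Looking at the final consonant of each stem: -uf when the stem ends in a nasal (*feomlem*, *lovim*); -ipi when the stem ends in a non-nasal consonant (*manukeh*, *nisaw*, *vepog*, *pukov*).
*mohum* — final consonant /m/ (a nasal) → -uf → *mohumuf*.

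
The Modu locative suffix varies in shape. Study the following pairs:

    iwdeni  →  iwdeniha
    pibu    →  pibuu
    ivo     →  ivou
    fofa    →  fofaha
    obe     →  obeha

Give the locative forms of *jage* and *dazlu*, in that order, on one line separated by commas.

jageha, dazluu

The alternation tracks the last vowel of the stem — -u when the last vowel of the stem is a rounded vowel (*pibu*, *ivo*); -ha when the last vowel of the stem is an unrounded vowel (*iwdeni*, *fofa*, *obe*).
Since the last vowel of *jage* is /e/ (an unrounded vowel), it takes -ha, giving *jageha*.
*dazlu* — last vowel /u/ (a rounded vowel) → -u → *dazluu*.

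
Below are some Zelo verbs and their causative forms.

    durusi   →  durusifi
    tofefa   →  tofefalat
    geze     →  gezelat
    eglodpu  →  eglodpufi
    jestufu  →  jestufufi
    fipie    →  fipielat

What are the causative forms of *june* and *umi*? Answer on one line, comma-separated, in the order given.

The alternation tracks the last vowel of the stem — -fi when the last vowel of the stem is a high vowel (*durusi*, *eglodpu*, *jestufu*); -lat when the last vowel of the stem is a non-high vowel (*tofefa*, *geze*, *fipie*).
*june* — last vowel /e/ (a non-high vowel) → -lat → *junelat*.
*umi* — last vowel /i/ (a high vowel) → -fi → *umifi*.

junelat, umifi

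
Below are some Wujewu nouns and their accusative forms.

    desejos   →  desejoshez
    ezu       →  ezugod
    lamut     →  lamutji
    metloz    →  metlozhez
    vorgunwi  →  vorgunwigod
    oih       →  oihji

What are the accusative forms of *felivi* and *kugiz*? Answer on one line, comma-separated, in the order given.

felivigod, kugizhez

Looking at the final sound of each stem: -hez when the stem ends in a sibilant (*desejos*, *metloz*); -ji when the stem ends in a non-sibilant consonant (*lamut*, *oih*); -god when the stem ends in a vowel (*ezu*, *vorgunwi*).
The final sound of *felivi* is /i/, which is a vowel, so the suffix is -god, giving *felivigod*.
*kugiz* — final sound /z/ (a sibilant) → -hez → *kugizhez*.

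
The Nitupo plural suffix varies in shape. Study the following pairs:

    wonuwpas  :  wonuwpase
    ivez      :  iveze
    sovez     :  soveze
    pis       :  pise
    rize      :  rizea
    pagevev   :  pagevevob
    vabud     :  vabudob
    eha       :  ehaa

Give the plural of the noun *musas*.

The pattern is sibilance of the final sound: -e when the stem ends in a sibilant (*wonuwpas*, *ivez*, *sovez*, *pis*); -ob when the stem ends in a non-sibilant consonant (*pagevev*, *vabud*); -a when the stem ends in a vowel (*rize*, *eha*).
*musas*: final sound = /s/, a sibilant → -e → *musase*.

musase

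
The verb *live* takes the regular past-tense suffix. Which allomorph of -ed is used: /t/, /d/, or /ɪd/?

The stem *live* ends in a voiced sound other than /d/.
The -ed suffix is realized as /ɪd/ after /t, d/; as /t/ after other voiceless consonants; and as /d/ after other voiced sounds.
So -ed on *live* is pronounced /d/.

/d/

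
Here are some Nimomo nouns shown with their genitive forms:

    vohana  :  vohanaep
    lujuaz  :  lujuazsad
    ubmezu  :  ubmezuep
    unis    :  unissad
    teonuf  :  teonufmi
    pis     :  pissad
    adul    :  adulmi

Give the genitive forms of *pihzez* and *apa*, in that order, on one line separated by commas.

The suffix is conditioned by the final sound: -sad when the stem ends in a sibilant (*lujuaz*, *unis*, *pis*); -mi when the stem ends in a non-sibilant consonant (*teonuf*, *adul*); -ep when the stem ends in a vowel (*vohana*, *ubmezu*).
Since the final sound of *pihzez* is /z/ (a sibilant), it takes -sad, giving *pihzezsad*.
The final sound of *apa* is /a/, which is a vowel, so the suffix is -ep, giving *apaep*.

pihzezsad, apaep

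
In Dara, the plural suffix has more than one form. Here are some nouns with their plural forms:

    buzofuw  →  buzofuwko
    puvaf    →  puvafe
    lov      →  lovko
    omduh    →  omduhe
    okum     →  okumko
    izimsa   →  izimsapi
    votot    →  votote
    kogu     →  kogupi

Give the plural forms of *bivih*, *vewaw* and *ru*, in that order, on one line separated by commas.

The suffix is conditioned by the final sound: -e when the stem ends in a voiceless consonant (*puvaf*, *omduh*, *votot*); -ko when the stem ends in a voiced consonant (*buzofuw*, *lov*, *okum*); -pi when the stem ends in a vowel (*izimsa*, *kogu*).
Since the final sound of *bivih* is /h/ (a voiceless consonant), it takes -e, giving *bivihe*.
The final sound of *vewaw* is /w/, which is a voiced consonant, so the suffix is -ko, giving *vewawko*.
*ru* — final sound /u/ (a vowel) → -pi → *rupi*.

bivihe, vewawko, rupi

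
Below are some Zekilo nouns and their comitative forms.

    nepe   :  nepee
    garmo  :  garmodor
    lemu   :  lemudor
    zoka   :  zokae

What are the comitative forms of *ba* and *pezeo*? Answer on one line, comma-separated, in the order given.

bae, pezeodor

The alternation tracks the last vowel of the stem — -dor when the last vowel of the stem is a rounded vowel (*garmo*, *lemu*); -e when the last vowel of the stem is an unrounded vowel (*nepe*, *zoka*).
The last vowel of *ba* is /a/, which is an unrounded vowel, so the suffix is -e, giving *bae*.
*pezeo*: last vowel = /o/, a rounded vowel → -dor → *pezeodor*.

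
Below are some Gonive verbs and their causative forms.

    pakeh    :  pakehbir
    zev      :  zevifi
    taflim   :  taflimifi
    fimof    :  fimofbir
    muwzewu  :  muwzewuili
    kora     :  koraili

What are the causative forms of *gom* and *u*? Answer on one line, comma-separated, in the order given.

gomifi, uili

The alternation tracks the final sound of the stem — -bir when the stem ends in a voiceless consonant (*pakeh*, *fimof*); -ifi when the stem ends in a voiced consonant (*zev*, *taflim*); -ili when the stem ends in a vowel (*muwzewu*, *kora*).
The final sound of *gom* is /m/, which is a voiced consonant, so the suffix is -ifi, giving *gomifi*.
The final sound of *u* is /u/, which is a vowel, so the suffix is -ili, giving *uili*.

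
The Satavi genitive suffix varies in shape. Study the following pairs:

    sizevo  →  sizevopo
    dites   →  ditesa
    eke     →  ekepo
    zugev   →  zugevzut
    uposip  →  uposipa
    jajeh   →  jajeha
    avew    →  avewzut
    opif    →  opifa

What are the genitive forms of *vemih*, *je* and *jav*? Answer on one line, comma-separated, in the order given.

vemiha, jepo, javzut

The suffix is conditioned by the final sound: -a when the stem ends in a voiceless consonant (*dites*, *uposip*, *jajeh*, *opif*); -zut when the stem ends in a voiced consonant (*zugev*, *avew*); -po when the stem ends in a vowel (*sizevo*, *eke*).
*vemih* — final sound /h/ (a voiceless consonant) → -a → *vemiha*.
Since the final sound of *je* is /e/ (a vowel), it takes -po, giving *jepo*.
*jav*: final sound = /v/, a voiced consonant → -zut → *javzut*.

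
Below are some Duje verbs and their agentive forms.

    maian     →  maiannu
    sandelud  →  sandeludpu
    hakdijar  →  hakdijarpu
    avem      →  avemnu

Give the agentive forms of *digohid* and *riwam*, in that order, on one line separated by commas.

The suffix is conditioned by the final consonant: -nu when the stem ends in a nasal (*maian*, *avem*); -pu when the stem ends in a non-nasal consonant (*sandelud*, *hakdijar*).
Since the final consonant of *digohid* is /d/ (non-nasal), it takes -pu, giving *digohidpu*.
The final consonant of *riwam* is /m/, which is a nasal, so the suffix is -nu, giving *riwamnu*.

digohidpu, riwamnu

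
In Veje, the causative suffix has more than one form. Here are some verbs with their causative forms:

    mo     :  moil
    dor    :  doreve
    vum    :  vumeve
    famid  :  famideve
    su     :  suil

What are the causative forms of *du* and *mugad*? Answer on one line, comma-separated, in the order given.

The suffix is conditioned by the final sound: -eve when the stem ends in a consonant (*dor*, *vum*, *famid*); -il when the stem ends in a vowel (*mo*, *su*).
Since the final sound of *du* is /u/ (a vowel), it takes -il, giving *duil*.
*mugad* — final sound /d/ (a consonant) → -eve → *mugadeve*.

duil, mugadeve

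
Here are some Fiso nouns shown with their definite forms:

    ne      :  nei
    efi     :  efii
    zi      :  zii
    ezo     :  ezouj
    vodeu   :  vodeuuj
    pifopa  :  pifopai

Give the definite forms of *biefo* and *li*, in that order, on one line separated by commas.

The pattern is rounding harmony: -uj when the last vowel of the stem is a rounded vowel (*ezo*, *vodeu*); -i when the last vowel of the stem is an unrounded vowel (*ne*, *efi*, *zi*, *pifopa*).
The last vowel of *biefo* is /o/, which is a rounded vowel, so the suffix is -uj, giving *biefouj*.
*li*: last vowel = /i/, an unrounded vowel → -i → *lii*.

biefouj, lii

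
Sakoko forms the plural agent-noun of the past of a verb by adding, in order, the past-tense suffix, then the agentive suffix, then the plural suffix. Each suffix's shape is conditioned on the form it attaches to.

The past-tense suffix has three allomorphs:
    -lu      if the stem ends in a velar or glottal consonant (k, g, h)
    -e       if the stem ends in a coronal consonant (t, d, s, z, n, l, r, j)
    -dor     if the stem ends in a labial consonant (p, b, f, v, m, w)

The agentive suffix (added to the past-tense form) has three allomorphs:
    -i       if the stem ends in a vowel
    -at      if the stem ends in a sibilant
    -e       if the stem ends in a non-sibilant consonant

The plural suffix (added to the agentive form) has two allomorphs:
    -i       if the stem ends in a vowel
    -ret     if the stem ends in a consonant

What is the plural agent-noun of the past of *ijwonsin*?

*ijwonsin*: final consonant = /n/, coronal → -e → *ijwonsine*.
The past-tense form *ijwonsine* — final sound /e/ (a vowel) → -i → *ijwonsinei*.
The final sound of the agentive form *ijwonsinei* is /i/, which is a vowel, so the plural suffix is -i, giving *ijwonsineii*.

ijwonsineii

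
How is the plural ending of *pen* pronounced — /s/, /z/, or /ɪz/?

The stem *pen* ends in a voiced non-sibilant sound.
The plural suffix surfaces as /ɪz/ after sibilants, /s/ after other voiceless consonants, and /z/ after other voiced sounds.
So the plural -s on *pen* is pronounced /z/.

/z/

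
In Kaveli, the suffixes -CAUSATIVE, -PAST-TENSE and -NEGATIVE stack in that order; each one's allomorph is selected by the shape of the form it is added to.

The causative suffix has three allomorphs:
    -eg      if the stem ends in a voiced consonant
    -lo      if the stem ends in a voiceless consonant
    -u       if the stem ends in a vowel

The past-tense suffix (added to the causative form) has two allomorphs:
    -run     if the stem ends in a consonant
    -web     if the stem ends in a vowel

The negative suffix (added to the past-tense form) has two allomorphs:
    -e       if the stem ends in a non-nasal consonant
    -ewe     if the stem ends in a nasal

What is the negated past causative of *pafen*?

pafenegrunewe

*pafen* — final sound /n/ (a voiced consonant) → -eg → *pafeneg*.
Since the final sound of the causative form *pafeneg* is /g/ (a consonant), it takes -run, giving *pafenegrun*.
The past-tense form *pafenegrun*: final consonant = /n/, a nasal → -ewe → *pafenegrunewe*.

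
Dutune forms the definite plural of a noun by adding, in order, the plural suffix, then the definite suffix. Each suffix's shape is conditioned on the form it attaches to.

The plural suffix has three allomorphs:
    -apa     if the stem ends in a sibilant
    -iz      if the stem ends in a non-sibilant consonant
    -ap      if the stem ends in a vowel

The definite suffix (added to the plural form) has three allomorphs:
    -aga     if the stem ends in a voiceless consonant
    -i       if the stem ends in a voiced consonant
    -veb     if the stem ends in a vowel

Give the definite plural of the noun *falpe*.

falpeapaga

Since the final sound of *falpe* is /e/ (a vowel), it takes -ap, giving *falpeap*.
The plural form *falpeap*: final sound = /p/, a voiceless consonant → -aga → *falpeapaga*.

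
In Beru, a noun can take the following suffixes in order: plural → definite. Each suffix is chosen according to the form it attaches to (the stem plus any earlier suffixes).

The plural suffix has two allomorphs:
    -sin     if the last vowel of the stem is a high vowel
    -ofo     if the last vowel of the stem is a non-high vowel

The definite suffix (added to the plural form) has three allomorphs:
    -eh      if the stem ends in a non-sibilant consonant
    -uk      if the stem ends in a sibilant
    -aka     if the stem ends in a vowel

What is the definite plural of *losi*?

losisineh

Since the last vowel of *losi* is /i/ (a high vowel), it takes -sin, giving *losisin*.
The plural form *losisin*: final sound = /n/, a non-sibilant consonant → -eh → *losisineh*.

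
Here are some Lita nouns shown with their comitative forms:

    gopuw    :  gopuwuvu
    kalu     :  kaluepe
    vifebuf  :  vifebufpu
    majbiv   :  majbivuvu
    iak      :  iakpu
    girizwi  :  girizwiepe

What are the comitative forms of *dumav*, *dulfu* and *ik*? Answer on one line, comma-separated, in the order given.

Looking at the final sound of each stem: -pu when the stem ends in a voiceless consonant (*vifebuf*, *iak*); -uvu when the stem ends in a voiced consonant (*gopuw*, *majbiv*); -epe when the stem ends in a vowel (*kalu*, *girizwi*).
*dumav* — final sound /v/ (a voiced consonant) → -uvu → *dumavuvu*.
*dulfu*: final sound = /u/, a vowel → -epe → *dulfuepe*.
The final sound of *ik* is /k/, which is a voiceless consonant, so the suffix is -pu, giving *ikpu*.

dumavuvu, dulfuepe, ikpu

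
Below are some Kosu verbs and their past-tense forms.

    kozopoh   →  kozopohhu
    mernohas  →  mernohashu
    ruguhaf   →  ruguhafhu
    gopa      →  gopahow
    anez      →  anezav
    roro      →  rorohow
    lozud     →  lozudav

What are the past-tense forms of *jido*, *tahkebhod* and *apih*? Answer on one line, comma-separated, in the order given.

jidohow, tahkebhodav, apihhu

Looking at the final sound of each stem: -hu when the stem ends in a voiceless consonant (*kozopoh*, *mernohas*, *ruguhaf*); -av when the stem ends in a voiced consonant (*anez*, *lozud*); -how when the stem ends in a vowel (*gopa*, *roro*).
*jido*: final sound = /o/, a vowel → -how → *jidohow*.
The final sound of *tahkebhod* is /d/, which is a voiced consonant, so the suffix is -av, giving *tahkebhodav*.
*apih*: final sound = /h/, a voiceless consonant → -hu → *apihhu*.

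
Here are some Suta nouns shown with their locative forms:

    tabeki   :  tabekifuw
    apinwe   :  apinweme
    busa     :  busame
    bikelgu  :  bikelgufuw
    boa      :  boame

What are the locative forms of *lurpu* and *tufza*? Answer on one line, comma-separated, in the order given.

The alternation tracks the last vowel of the stem — -fuw when the last vowel of the stem is a high vowel (*tabeki*, *bikelgu*); -me when the last vowel of the stem is a non-high vowel (*apinwe*, *busa*, *boa*).
*lurpu* — last vowel /u/ (a high vowel) → -fuw → *lurpufuw*.
*tufza*: last vowel = /a/, a non-high vowel → -me → *tufzame*.

lurpufuw, tufzame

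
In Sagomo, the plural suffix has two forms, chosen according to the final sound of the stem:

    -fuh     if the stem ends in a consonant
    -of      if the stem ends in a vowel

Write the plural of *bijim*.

*bijim*: final sound = /m/, a consonant → -fuh → *bijimfuh*.

bijimfuh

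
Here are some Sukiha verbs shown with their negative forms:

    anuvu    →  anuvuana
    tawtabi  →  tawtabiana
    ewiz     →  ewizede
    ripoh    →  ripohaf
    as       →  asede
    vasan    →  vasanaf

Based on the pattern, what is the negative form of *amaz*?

The pattern is sibilance of the final sound: -ede when the stem ends in a sibilant (*ewiz*, *as*); -af when the stem ends in a non-sibilant consonant (*ripoh*, *vasan*); -ana when the stem ends in a vowel (*anuvu*, *tawtabi*).
The final sound of *amaz* is /z/, which is a sibilant, so the suffix is -ede, giving *amazede*.

amazede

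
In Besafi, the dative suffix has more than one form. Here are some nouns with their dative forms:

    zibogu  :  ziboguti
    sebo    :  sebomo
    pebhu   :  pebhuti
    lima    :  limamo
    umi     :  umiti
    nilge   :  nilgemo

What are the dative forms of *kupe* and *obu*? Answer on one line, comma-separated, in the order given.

The alternation tracks the last vowel of the stem — -ti when the last vowel of the stem is a high vowel (*zibogu*, *pebhu*, *umi*); -mo when the last vowel of the stem is a non-high vowel (*sebo*, *lima*, *nilge*).
*kupe*: last vowel = /e/, a non-high vowel → -mo → *kupemo*.
Since the last vowel of *obu* is /u/ (a high vowel), it takes -ti, giving *obuti*.

kupemo, obuti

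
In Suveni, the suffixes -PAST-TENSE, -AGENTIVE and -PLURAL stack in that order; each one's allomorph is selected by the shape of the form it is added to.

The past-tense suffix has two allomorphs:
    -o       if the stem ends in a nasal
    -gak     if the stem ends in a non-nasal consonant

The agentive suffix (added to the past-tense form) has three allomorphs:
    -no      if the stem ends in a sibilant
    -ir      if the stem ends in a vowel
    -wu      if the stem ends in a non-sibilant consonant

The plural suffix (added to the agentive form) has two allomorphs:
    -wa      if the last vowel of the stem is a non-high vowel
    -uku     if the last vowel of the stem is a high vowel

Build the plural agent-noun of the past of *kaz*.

Since the final consonant of *kaz* is /z/ (non-nasal), it takes -gak, giving *kazgak*.
Since the final sound of the past-tense form *kazgak* is /k/ (a non-sibilant consonant), it takes -wu, giving *kazgakwu*.
The agentive form *kazgakwu* — last vowel /u/ (a high vowel) → -uku → *kazgakwuuku*.

kazgakwuuku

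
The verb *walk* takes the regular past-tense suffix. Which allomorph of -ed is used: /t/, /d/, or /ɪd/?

/t/

The stem *walk* ends in a voiceless consonant other than /t/.
The -ed suffix is realized as /ɪd/ after /t, d/; as /t/ after other voiceless consonants; and as /d/ after other voiced sounds.
So -ed on *walk* is pronounced /t/.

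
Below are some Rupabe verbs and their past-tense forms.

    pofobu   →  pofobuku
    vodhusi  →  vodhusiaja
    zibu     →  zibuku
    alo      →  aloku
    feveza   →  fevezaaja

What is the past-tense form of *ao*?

The alternation tracks the last vowel of the stem — -ku when the last vowel of the stem is a rounded vowel (*pofobu*, *zibu*, *alo*); -aja when the last vowel of the stem is an unrounded vowel (*vodhusi*, *feveza*).
*ao* — last vowel /o/ (a rounded vowel) → -ku → *aoku*.

aoku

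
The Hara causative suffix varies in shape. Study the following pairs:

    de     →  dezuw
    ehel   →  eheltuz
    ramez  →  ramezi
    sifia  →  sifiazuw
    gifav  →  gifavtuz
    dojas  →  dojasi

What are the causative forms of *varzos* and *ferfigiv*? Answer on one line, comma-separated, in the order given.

The pattern is sibilance of the final sound: -i when the stem ends in a sibilant (*ramez*, *dojas*); -tuz when the stem ends in a non-sibilant consonant (*ehel*, *gifav*); -zuw when the stem ends in a vowel (*de*, *sifia*).
Since the final sound of *varzos* is /s/ (a sibilant), it takes -i, giving *varzosi*.
The final sound of *ferfigiv* is /v/, which is a non-sibilant consonant, so the suffix is -tuz, giving *ferfigivtuz*.

varzosi, ferfigivtuz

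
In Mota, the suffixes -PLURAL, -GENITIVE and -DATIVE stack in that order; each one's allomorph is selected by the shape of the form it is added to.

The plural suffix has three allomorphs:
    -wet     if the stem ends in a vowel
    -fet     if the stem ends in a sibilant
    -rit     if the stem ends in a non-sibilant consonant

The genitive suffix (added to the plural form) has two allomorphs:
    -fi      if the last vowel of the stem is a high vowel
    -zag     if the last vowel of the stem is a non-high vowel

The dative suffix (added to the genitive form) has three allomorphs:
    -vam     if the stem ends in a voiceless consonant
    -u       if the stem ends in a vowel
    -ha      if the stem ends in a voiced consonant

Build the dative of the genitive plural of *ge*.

gewetzagha

Since the final sound of *ge* is /e/ (a vowel), it takes -wet, giving *gewet*.
The last vowel of the plural form *gewet* is /e/, which is a non-high vowel, so the genitive suffix is -zag, giving *gewetzag*.
The final sound of the genitive form *gewetzag* is /g/, which is a voiced consonant, so the dative suffix is -ha, giving *gewetzagha*.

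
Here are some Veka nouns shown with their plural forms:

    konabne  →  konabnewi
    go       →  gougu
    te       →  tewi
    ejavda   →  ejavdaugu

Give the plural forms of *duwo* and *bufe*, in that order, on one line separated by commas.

Looking at the last vowel of each stem: -wi when the last vowel of the stem is a front vowel (*konabne*, *te*); -ugu when the last vowel of the stem is a back vowel (*go*, *ejavda*).
Since the last vowel of *duwo* is /o/ (a back vowel), it takes -ugu, giving *duwougu*.
*bufe* — last vowel /e/ (a front vowel) → -wi → *bufewi*.

duwougu, bufewi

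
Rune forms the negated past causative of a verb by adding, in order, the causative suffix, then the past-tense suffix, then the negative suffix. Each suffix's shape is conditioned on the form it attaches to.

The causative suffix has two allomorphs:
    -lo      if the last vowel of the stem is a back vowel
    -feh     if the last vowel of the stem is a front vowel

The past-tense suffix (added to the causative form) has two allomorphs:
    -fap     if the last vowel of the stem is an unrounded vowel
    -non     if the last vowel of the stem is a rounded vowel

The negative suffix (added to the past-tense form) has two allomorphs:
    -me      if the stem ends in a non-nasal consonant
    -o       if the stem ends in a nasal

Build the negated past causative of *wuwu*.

wuwulonono

The last vowel of *wuwu* is /u/, which is a back vowel, so the causative suffix is -lo, giving *wuwulo*.
Since the last vowel of the causative form *wuwulo* is /o/ (a rounded vowel), it takes -non, giving *wuwulonon*.
The final consonant of the past-tense form *wuwulonon* is /n/, which is a nasal, so the negative suffix is -o, giving *wuwulonono*.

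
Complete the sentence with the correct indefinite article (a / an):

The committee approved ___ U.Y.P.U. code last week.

The indefinite article is chosen by the initial *sound* of the following word, not its spelling.
The initialism *U.Y.P.U.* is read letter by letter; the first letter, U, is pronounced /juː/, which begins with a consonant sound.
So the article is *a*: The committee approved a U.Y.P.U. code last week.

a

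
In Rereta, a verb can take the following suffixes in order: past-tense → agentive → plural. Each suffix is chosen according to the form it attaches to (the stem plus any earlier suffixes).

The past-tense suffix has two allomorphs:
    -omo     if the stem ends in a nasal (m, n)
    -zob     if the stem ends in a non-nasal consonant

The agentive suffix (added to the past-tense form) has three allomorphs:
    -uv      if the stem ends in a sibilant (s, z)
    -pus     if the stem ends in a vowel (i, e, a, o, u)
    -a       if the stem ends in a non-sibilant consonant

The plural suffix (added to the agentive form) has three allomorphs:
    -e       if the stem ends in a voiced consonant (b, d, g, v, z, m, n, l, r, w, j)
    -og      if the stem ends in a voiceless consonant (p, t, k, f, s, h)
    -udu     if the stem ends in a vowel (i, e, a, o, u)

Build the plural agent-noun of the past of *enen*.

enenomopusog

Since the final consonant of *enen* is /n/ (a nasal), it takes -omo, giving *enenomo*.
The past-tense form *enenomo* — final sound /o/ (a vowel) → -pus → *enenomopus*.
The agentive form *enenomopus*: final sound = /s/, a voiceless consonant → -og → *enenomopusog*.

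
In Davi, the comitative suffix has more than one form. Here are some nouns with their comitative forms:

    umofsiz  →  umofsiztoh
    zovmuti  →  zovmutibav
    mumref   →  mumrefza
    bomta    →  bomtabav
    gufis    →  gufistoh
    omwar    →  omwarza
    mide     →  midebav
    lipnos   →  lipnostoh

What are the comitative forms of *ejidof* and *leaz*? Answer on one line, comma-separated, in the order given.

The suffix is conditioned by the final sound: -toh when the stem ends in a sibilant (*umofsiz*, *gufis*, *lipnos*); -za when the stem ends in a non-sibilant consonant (*mumref*, *omwar*); -bav when the stem ends in a vowel (*zovmuti*, *bomta*, *mide*).
*ejidof* — final sound /f/ (a non-sibilant consonant) → -za → *ejidofza*.
Since the final sound of *leaz* is /z/ (a sibilant), it takes -toh, giving *leaztoh*.

ejidofza, leaztoh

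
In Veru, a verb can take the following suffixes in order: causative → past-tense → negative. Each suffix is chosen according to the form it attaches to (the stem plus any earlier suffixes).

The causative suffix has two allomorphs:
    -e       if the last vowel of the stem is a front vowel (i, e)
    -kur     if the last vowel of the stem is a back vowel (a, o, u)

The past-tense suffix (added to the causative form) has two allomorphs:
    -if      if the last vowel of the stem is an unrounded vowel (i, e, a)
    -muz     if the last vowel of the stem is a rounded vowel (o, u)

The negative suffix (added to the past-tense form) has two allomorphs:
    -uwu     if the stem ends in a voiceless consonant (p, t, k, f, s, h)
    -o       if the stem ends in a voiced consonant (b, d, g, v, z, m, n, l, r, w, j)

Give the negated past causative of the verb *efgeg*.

efgegeifuwu

*efgeg* — last vowel /e/ (a front vowel) → -e → *efgege*.
The causative form *efgege*: last vowel = /e/, an unrounded vowel → -if → *efgegeif*.
The past-tense form *efgegeif*: final consonant = /f/, voiceless → -uwu → *efgegeifuwu*.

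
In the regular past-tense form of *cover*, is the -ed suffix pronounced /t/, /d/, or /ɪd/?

/d/

The stem *cover* ends in a voiced sound other than /d/.
The -ed suffix is realized as /ɪd/ after /t, d/; as /t/ after other voiceless consonants; and as /d/ after other voiced sounds.
So -ed on *cover* is pronounced /d/.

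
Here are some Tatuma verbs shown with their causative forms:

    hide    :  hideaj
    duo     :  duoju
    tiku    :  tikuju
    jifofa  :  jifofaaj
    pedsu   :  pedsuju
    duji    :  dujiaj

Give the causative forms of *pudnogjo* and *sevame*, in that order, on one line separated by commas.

pudnogjoju, sevameaj

Looking at the last vowel of each stem: -ju when the last vowel of the stem is a rounded vowel (*duo*, *tiku*, *pedsu*); -aj when the last vowel of the stem is an unrounded vowel (*hide*, *jifofa*, *duji*).
The last vowel of *pudnogjo* is /o/, which is a rounded vowel, so the suffix is -ju, giving *pudnogjoju*.
*sevame*: last vowel = /e/, an unrounded vowel → -aj → *sevameaj*.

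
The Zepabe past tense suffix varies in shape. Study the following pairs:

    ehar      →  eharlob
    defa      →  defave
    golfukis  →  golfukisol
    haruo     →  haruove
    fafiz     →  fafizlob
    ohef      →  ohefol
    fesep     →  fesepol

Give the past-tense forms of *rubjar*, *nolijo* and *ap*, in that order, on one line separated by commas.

Looking at the final sound of each stem: -ol when the stem ends in a voiceless consonant (*golfukis*, *ohef*, *fesep*); -lob when the stem ends in a voiced consonant (*ehar*, *fafiz*); -ve when the stem ends in a vowel (*defa*, *haruo*).
*rubjar*: final sound = /r/, a voiced consonant → -lob → *rubjarlob*.
Since the final sound of *nolijo* is /o/ (a vowel), it takes -ve, giving *nolijove*.
The final sound of *ap* is /p/, which is a voiceless consonant, so the suffix is -ol, giving *apol*.

rubjarlob, nolijove, apol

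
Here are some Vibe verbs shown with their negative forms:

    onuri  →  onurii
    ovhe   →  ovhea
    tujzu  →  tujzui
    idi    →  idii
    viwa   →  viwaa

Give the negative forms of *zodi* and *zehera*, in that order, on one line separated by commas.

zodii, zeheraa

Looking at the last vowel of each stem: -i when the last vowel of the stem is a high vowel (*onuri*, *tujzu*, *idi*); -a when the last vowel of the stem is a non-high vowel (*ovhe*, *viwa*).
The last vowel of *zodi* is /i/, which is a high vowel, so the suffix is -i, giving *zodii*.
*zehera* — last vowel /a/ (a non-high vowel) → -a → *zeheraa*.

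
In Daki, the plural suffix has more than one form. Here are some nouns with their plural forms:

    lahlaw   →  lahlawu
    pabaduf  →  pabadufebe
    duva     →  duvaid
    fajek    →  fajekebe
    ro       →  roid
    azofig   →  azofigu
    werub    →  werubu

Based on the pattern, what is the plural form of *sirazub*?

The pattern is voicing of the final sound: -ebe when the stem ends in a voiceless consonant (*pabaduf*, *fajek*); -u when the stem ends in a voiced consonant (*lahlaw*, *azofig*, *werub*); -id when the stem ends in a vowel (*duva*, *ro*).
The final sound of *sirazub* is /b/, which is a voiced consonant, so the suffix is -u, giving *sirazubu*.

sirazubu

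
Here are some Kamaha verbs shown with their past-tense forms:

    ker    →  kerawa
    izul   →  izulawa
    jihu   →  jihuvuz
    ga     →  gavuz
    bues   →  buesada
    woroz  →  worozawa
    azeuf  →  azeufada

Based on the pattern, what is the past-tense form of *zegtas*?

zegtasada

Looking at the final sound of each stem: -ada when the stem ends in a voiceless consonant (*bues*, *azeuf*); -awa when the stem ends in a voiced consonant (*ker*, *izul*, *woroz*); -vuz when the stem ends in a vowel (*jihu*, *ga*).
The final sound of *zegtas* is /s/, which is a voiceless consonant, so the suffix is -ada, giving *zegtasada*.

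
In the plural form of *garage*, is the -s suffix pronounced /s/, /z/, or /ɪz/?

The stem *garage* ends in a sibilant (/s, z, ʃ, ʒ, tʃ, dʒ/).
The plural suffix surfaces as /ɪz/ after sibilants, /s/ after other voiceless consonants, and /z/ after other voiced sounds.
So the plural -s on *garage* is pronounced /ɪz/.

/ɪz/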